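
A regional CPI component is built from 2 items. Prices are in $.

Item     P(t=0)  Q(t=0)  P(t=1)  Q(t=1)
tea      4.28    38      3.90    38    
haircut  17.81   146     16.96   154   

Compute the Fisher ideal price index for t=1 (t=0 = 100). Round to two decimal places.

94.99

Laspeyres component (base-period weights):
ΣP(t=1)Q(t=0) = 3.90×38 + 16.96×146 = 148.2 + 2476.16 = 2624.36
ΣP(t=0)Q(t=0) = 4.28×38 + 17.81×146 = 162.64 + 2600.26 = 2762.9
L = 2624.36 / 2762.9 × 100 = 94.9857
Paasche component (current-period weights):
ΣP(t=1)Q(t=1) = 3.90×38 + 16.96×154 = 148.2 + 2611.84 = 2760.04
ΣP(t=0)Q(t=1) = 4.28×38 + 17.81×154 = 162.64 + 2742.74 = 2905.38
P = 2760.04 / 2905.38 × 100 = 94.9976
Fisher = √(L × P) = √(94.9857 × 94.9976) = 94.9916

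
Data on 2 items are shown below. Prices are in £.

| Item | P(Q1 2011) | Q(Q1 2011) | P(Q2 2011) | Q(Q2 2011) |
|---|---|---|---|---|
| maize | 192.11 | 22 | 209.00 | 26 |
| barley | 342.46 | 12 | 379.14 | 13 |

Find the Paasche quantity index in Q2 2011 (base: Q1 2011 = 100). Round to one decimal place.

113.3

Paasche quantity index uses current-period prices as weights.
ΣP(Q2 2011)·Q(Q2 2011) = 209.00×26 + 379.14×13 = 5434 + 4928.82 = 10362.82
ΣP(Q2 2011)·Q(Q1 2011) = 209.00×22 + 379.14×12 = 4598 + 4549.68 = 9147.68
Index = 10362.82 / 9147.68 × 100 = 113.2836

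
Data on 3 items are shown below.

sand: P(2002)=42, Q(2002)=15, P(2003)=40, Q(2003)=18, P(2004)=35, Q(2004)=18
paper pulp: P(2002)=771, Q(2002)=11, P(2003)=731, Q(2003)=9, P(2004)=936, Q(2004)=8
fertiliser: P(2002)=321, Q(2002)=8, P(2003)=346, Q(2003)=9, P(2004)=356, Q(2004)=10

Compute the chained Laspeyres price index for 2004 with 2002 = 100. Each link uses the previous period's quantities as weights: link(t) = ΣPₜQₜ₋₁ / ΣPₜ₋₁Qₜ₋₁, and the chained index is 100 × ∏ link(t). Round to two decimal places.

115.00

Link 2002→2003:
ΣP(2003)Q(2002) = 40×15 + 731×11 + 346×8 = 600 + 8041 + 2768 = 11409
ΣP(2002)Q(2002) = 42×15 + 771×11 + 321×8 = 630 + 8481 + 2568 = 11679
link = 11409/11679 = 0.976882
Link 2003→2004:
ΣP(2004)Q(2003) = 35×18 + 936×9 + 356×9 = 630 + 8424 + 3204 = 12258
ΣP(2003)Q(2003) = 40×18 + 731×9 + 346×9 = 720 + 6579 + 3114 = 10413
link = 12258/10413 = 1.177182
Chained index = 100 × 0.976882 × 1.177182 = 114.9968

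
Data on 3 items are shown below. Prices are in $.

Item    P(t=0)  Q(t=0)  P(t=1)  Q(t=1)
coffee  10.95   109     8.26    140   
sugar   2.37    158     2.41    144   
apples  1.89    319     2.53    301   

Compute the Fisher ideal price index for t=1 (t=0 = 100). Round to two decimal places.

Laspeyres component (base-period weights):
ΣP(t=1)Q(t=0) = 8.26×109 + 2.41×158 + 2.53×319 = 900.34 + 380.78 + 807.07 = 2088.19
ΣP(t=0)Q(t=0) = 10.95×109 + 2.37×158 + 1.89×319 = 1193.55 + 374.46 + 602.91 = 2170.92
L = 2088.19 / 2170.92 × 100 = 96.1892
Paasche component (current-period weights):
ΣP(t=1)Q(t=1) = 8.26×140 + 2.41×144 + 2.53×301 = 1156.4 + 347.04 + 761.53 = 2264.97
ΣP(t=0)Q(t=1) = 10.95×140 + 2.37×144 + 1.89×301 = 1533 + 341.28 + 568.89 = 2443.17
P = 2264.97 / 2443.17 × 100 = 92.7062
Fisher = √(L × P) = √(96.1892 × 92.7062) = 94.4316

94.43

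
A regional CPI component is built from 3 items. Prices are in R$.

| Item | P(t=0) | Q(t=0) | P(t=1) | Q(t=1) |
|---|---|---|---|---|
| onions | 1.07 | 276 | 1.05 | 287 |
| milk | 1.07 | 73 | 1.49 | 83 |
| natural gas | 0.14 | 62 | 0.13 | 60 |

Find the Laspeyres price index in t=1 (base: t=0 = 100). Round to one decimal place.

106.4

Laspeyres price index uses base-period quantities as weights.
ΣP(t=1)·Q(t=0) = 1.05×276 + 1.49×73 + 0.13×62 = 289.8 + 108.77 + 8.06 = 406.63
ΣP(t=0)·Q(t=0) = 1.07×276 + 1.07×73 + 0.14×62 = 295.32 + 78.11 + 8.68 = 382.11
Index = 406.63 / 382.11 × 100 = 106.4170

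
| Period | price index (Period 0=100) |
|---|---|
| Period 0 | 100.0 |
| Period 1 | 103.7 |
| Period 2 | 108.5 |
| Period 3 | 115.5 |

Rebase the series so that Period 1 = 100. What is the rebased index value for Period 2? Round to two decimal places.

Rebased(Period 2) = 108.5 / 103.7 × 100 = 104.6287

104.63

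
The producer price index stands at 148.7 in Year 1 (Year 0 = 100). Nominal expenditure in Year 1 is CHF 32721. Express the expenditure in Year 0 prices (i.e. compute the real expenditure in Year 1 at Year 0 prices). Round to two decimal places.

22004.71

Real = Nominal ÷ (Index/100) = 32721 ÷ (148.7/100)
     = 32721 ÷ 1.487 = 22004.7075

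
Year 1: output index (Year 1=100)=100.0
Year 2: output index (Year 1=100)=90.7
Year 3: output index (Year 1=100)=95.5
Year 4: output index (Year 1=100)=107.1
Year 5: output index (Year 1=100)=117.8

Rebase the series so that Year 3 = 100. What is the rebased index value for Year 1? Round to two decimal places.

104.71

Rebased(Year 1) = 100.0 / 95.5 × 100 = 104.7120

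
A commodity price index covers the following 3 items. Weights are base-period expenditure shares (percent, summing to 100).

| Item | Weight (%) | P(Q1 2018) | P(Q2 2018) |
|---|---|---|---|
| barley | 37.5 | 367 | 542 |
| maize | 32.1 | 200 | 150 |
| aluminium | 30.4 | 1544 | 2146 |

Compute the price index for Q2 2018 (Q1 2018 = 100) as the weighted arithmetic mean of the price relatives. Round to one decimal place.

barley: 37.5 × (542/367) = 37.5 × 1.476839 = 55.3815
maize: 32.1 × (150/200) = 32.1 × 0.750000 = 24.0750
aluminium: 30.4 × (2146/1544) = 30.4 × 1.389896 = 42.2528
Index = Σ wᵢ·(p₁ᵢ/p₀ᵢ) = 55.3815 + 24.0750 + 42.2528 = 121.7093

121.7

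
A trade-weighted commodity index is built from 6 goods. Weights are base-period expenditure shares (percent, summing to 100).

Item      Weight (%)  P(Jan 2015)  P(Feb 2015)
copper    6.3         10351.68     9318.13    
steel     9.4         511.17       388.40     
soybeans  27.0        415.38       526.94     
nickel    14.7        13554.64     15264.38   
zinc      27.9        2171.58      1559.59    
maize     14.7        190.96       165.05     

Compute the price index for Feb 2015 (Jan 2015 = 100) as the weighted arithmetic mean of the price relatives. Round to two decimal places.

copper: 6.3 × (9318.13/10351.68) = 6.3 × 0.900156 = 5.6710
steel: 9.4 × (388.40/511.17) = 9.4 × 0.759825 = 7.1424
soybeans: 27.0 × (526.94/415.38) = 27.0 × 1.268573 = 34.2515
nickel: 14.7 × (15264.38/13554.64) = 14.7 × 1.126137 = 16.5542
zinc: 27.9 × (1559.59/2171.58) = 27.9 × 0.718182 = 20.0373
maize: 14.7 × (165.05/190.96) = 14.7 × 0.864317 = 12.7055
Index = Σ wᵢ·(p₁ᵢ/p₀ᵢ) = 5.6710 + 7.1424 + 34.2515 + 16.5542 + 20.0373 + 12.7055 = 96.3618

96.36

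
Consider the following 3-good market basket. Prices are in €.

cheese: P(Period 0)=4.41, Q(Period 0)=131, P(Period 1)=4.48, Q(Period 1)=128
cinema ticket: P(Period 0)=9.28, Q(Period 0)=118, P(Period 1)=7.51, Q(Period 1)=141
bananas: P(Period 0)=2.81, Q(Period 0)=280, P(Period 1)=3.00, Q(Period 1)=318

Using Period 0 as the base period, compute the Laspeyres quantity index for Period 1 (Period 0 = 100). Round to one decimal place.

112.5

Laspeyres quantity index uses base-period prices as weights.
ΣP(Period 0)·Q(Period 1) = 4.41×128 + 9.28×141 + 2.81×318 = 564.48 + 1308.48 + 893.58 = 2766.54
ΣP(Period 0)·Q(Period 0) = 4.41×131 + 9.28×118 + 2.81×280 = 577.71 + 1095.04 + 786.8 = 2459.55
Index = 2766.54 / 2459.55 × 100 = 112.4816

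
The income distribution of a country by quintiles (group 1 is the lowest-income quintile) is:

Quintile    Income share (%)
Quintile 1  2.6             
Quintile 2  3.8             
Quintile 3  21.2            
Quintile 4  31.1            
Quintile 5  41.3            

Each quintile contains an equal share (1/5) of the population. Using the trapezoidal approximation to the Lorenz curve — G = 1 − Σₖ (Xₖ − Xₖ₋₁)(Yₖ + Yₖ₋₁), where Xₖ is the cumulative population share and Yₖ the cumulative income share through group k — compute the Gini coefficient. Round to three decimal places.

Cumulative income shares Yₖ: 0.0260, 0.0640, 0.2760, 0.5870, 1.0000
Σ (Xₖ−Xₖ₋₁)(Yₖ+Yₖ₋₁) = (1/5)(0.0260+0.0000) + (1/5)(0.0640+0.0260) + (1/5)(0.2760+0.0640) + (1/5)(0.5870+0.2760) + (1/5)(1.0000+0.5870)
  = 0.0052 + 0.0180 + 0.0680 + 0.1726 + 0.3174 = 0.5812
G = 1 − 0.5812 = 0.4188

0.419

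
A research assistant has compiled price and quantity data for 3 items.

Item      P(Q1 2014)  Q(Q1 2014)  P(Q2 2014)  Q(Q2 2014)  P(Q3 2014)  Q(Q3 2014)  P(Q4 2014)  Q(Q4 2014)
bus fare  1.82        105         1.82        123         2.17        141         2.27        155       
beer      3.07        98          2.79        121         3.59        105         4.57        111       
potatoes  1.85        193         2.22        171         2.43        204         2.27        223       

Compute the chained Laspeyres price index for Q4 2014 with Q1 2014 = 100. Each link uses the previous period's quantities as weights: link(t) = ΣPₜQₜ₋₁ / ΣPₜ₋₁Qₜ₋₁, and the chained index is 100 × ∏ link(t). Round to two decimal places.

133.76

Link Q1 2014→Q2 2014:
ΣP(Q2 2014)Q(Q1 2014) = 1.82×105 + 2.79×98 + 2.22×193 = 191.1 + 273.42 + 428.46 = 892.98
ΣP(Q1 2014)Q(Q1 2014) = 1.82×105 + 3.07×98 + 1.85×193 = 191.1 + 300.86 + 357.05 = 849.01
link = 892.98/849.01 = 1.051790
Link Q2 2014→Q3 2014:
ΣP(Q3 2014)Q(Q2 2014) = 2.17×123 + 3.59×121 + 2.43×171 = 266.91 + 434.39 + 415.53 = 1116.83
ΣP(Q2 2014)Q(Q2 2014) = 1.82×123 + 2.79×121 + 2.22×171 = 223.86 + 337.59 + 379.62 = 941.07
link = 1116.83/941.07 = 1.186766
Link Q3 2014→Q4 2014:
ΣP(Q4 2014)Q(Q3 2014) = 2.27×141 + 4.57×105 + 2.27×204 = 320.07 + 479.85 + 463.08 = 1263
ΣP(Q3 2014)Q(Q3 2014) = 2.17×141 + 3.59×105 + 2.43×204 = 305.97 + 376.95 + 495.72 = 1178.64
link = 1263/1178.64 = 1.071574
Chained index = 100 × 1.051790 × 1.186766 × 1.071574 = 133.7569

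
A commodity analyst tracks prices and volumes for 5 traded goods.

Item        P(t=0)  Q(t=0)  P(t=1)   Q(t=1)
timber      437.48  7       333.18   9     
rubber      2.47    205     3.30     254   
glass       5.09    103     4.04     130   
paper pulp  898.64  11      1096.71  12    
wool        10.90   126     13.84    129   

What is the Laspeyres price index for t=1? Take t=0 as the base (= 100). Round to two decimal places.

Laspeyres price index uses base-period quantities as weights.
ΣP(t=1)·Q(t=0) = 333.18×7 + 3.30×205 + 4.04×103 + 1096.71×11 + 13.84×126 = 2332.26 + 676.5 + 416.12 + 12063.81 + 1743.84 = 17232.53
ΣP(t=0)·Q(t=0) = 437.48×7 + 2.47×205 + 5.09×103 + 898.64×11 + 10.90×126 = 3062.36 + 506.35 + 524.27 + 9885.04 + 1373.4 = 15351.42
Index = 17232.53 / 15351.42 × 100 = 112.2537

112.25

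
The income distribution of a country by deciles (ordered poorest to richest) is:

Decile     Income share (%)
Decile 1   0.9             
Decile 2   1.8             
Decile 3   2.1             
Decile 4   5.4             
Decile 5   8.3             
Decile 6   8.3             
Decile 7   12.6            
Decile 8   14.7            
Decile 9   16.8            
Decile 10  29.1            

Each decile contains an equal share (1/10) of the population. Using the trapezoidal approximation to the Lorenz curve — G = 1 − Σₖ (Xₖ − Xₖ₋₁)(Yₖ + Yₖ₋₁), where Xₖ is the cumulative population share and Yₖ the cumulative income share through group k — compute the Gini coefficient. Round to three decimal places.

Cumulative income shares Yₖ: 0.0090, 0.0270, 0.0480, 0.1020, 0.1850, 0.2680, 0.3940, 0.5410, 0.7090, 1.0000
Σ (Xₖ−Xₖ₋₁)(Yₖ+Yₖ₋₁) = (1/10)(0.0090+0.0000) + (1/10)(0.0270+0.0090) + (1/10)(0.0480+0.0270) + (1/10)(0.1020+0.0480) + (1/10)(0.1850+0.1020) + (1/10)(0.2680+0.1850) + (1/10)(0.3940+0.2680) + (1/10)(0.5410+0.3940) + (1/10)(0.7090+0.5410) + (1/10)(1.0000+0.7090)
  = 0.0009 + 0.0036 + 0.0075 + 0.0150 + 0.0287 + 0.0453 + 0.0662 + 0.0935 + 0.1250 + 0.1709 = 0.5566
G = 1 − 0.5566 = 0.4434

0.443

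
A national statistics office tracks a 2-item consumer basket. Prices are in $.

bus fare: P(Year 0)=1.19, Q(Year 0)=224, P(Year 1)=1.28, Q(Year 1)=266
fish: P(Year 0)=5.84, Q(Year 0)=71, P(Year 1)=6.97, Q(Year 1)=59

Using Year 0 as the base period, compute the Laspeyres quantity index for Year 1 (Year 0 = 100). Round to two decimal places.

Laspeyres quantity index uses base-period prices as weights.
ΣP(Year 0)·Q(Year 1) = 1.19×266 + 5.84×59 = 316.54 + 344.56 = 661.1
ΣP(Year 0)·Q(Year 0) = 1.19×224 + 5.84×71 = 266.56 + 414.64 = 681.2
Index = 661.1 / 681.2 × 100 = 97.0493

97.05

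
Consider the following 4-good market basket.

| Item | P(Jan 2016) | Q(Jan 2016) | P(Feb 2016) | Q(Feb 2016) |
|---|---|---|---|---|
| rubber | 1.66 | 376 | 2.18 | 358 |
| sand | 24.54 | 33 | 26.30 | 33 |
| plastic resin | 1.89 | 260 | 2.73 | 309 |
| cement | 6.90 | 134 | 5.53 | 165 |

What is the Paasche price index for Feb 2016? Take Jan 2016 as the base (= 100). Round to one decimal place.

108.9

Paasche price index uses current-period quantities as weights.
ΣP(Feb 2016)·Q(Feb 2016) = 2.18×358 + 26.30×33 + 2.73×309 + 5.53×165 = 780.44 + 867.9 + 843.57 + 912.45 = 3404.36
ΣP(Jan 2016)·Q(Feb 2016) = 1.66×358 + 24.54×33 + 1.89×309 + 6.90×165 = 594.28 + 809.82 + 584.01 + 1138.5 = 3126.61
Index = 3404.36 / 3126.61 × 100 = 108.8834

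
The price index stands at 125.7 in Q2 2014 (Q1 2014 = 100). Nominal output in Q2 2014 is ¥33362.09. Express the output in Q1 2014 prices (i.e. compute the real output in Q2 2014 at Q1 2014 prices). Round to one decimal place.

26541.0

Real = Nominal ÷ (Index/100) = 33362.09 ÷ (125.7/100)
     = 33362.09 ÷ 1.257 = 26541.0422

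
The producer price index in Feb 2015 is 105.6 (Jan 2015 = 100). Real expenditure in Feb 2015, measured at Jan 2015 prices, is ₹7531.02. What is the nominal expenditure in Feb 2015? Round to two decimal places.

Nominal = Real × (Index/100) = 7531.02 × (105.6/100)
        = 7531.02 × 1.056 = 7952.7571

7952.76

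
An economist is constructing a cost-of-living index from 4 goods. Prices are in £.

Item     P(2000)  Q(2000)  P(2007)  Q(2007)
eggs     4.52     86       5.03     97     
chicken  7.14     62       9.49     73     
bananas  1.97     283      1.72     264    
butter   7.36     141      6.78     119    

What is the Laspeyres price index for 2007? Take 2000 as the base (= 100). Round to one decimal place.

Laspeyres price index uses base-period quantities as weights.
ΣP(2007)·Q(2000) = 5.03×86 + 9.49×62 + 1.72×283 + 6.78×141 = 432.58 + 588.38 + 486.76 + 955.98 = 2463.7
ΣP(2000)·Q(2000) = 4.52×86 + 7.14×62 + 1.97×283 + 7.36×141 = 388.72 + 442.68 + 557.51 + 1037.76 = 2426.67
Index = 2463.7 / 2426.67 × 100 = 101.5260

101.5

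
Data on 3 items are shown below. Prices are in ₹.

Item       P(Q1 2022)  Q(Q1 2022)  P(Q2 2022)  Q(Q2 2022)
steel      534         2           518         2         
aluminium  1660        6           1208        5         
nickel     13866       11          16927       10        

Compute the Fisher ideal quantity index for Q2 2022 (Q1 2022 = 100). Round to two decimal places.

Laspeyres component (base-period weights):
ΣP(Q1 2022)Q(Q2 2022) = 534×2 + 1660×5 + 13866×10 = 1068 + 8300 + 138660 = 148028
ΣP(Q1 2022)Q(Q1 2022) = 534×2 + 1660×6 + 13866×11 = 1068 + 9960 + 152526 = 163554
L = 148028 / 163554 × 100 = 90.5071
Paasche component (current-period weights):
ΣP(Q2 2022)Q(Q2 2022) = 518×2 + 1208×5 + 16927×10 = 1036 + 6040 + 169270 = 176346
ΣP(Q2 2022)Q(Q1 2022) = 518×2 + 1208×6 + 16927×11 = 1036 + 7248 + 186197 = 194481
P = 176346 / 194481 × 100 = 90.6752
Fisher = √(L × P) = √(90.5071 × 90.6752) = 90.5911

90.59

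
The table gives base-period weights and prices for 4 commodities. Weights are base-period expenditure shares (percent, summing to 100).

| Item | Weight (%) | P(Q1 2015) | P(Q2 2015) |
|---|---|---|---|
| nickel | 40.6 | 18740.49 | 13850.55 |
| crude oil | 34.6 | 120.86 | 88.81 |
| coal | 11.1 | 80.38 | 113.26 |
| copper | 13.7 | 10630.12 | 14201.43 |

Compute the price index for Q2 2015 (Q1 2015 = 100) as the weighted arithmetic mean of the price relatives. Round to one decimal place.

nickel: 40.6 × (13850.55/18740.49) = 40.6 × 0.739071 = 30.0063
crude oil: 34.6 × (88.81/120.86) = 34.6 × 0.734817 = 25.4247
coal: 11.1 × (113.26/80.38) = 11.1 × 1.409057 = 15.6405
copper: 13.7 × (14201.43/10630.12) = 13.7 × 1.335961 = 18.3027
Index = Σ wᵢ·(p₁ᵢ/p₀ᵢ) = 30.0063 + 25.4247 + 15.6405 + 18.3027 = 89.3742

89.4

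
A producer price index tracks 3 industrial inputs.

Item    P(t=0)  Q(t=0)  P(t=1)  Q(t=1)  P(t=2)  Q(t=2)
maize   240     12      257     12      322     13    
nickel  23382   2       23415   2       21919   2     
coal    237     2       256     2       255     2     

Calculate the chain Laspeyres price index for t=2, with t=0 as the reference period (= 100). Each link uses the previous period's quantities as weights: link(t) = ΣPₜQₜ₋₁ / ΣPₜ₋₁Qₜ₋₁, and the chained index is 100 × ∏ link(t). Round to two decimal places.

96.20

Link t=0→t=1:
ΣP(t=1)Q(t=0) = 257×12 + 23415×2 + 256×2 = 3084 + 46830 + 512 = 50426
ΣP(t=0)Q(t=0) = 240×12 + 23382×2 + 237×2 = 2880 + 46764 + 474 = 50118
link = 50426/50118 = 1.006145
Link t=1→t=2:
ΣP(t=2)Q(t=1) = 322×12 + 21919×2 + 255×2 = 3864 + 43838 + 510 = 48212
ΣP(t=1)Q(t=1) = 257×12 + 23415×2 + 256×2 = 3084 + 46830 + 512 = 50426
link = 48212/50426 = 0.956094
Chained index = 100 × 1.006145 × 0.956094 = 96.1970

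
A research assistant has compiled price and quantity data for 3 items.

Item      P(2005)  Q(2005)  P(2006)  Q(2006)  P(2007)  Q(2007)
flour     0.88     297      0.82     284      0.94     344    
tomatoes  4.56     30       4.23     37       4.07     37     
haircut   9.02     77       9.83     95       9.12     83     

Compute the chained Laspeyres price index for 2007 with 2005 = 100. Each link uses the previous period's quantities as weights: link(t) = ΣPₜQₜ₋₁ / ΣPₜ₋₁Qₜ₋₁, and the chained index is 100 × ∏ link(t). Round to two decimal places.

Link 2005→2006:
ΣP(2006)Q(2005) = 0.82×297 + 4.23×30 + 9.83×77 = 243.54 + 126.9 + 756.91 = 1127.35
ΣP(2005)Q(2005) = 0.88×297 + 4.56×30 + 9.02×77 = 261.36 + 136.8 + 694.54 = 1092.7
link = 1127.35/1092.7 = 1.031710
Link 2006→2007:
ΣP(2007)Q(2006) = 0.94×284 + 4.07×37 + 9.12×95 = 266.96 + 150.59 + 866.4 = 1283.95
ΣP(2006)Q(2006) = 0.82×284 + 4.23×37 + 9.83×95 = 232.88 + 156.51 + 933.85 = 1323.24
link = 1283.95/1323.24 = 0.970308
Chained index = 100 × 1.031710 × 0.970308 = 100.1077

100.11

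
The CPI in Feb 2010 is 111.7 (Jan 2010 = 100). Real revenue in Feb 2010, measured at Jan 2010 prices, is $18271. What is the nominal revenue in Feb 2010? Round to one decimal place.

Nominal = Real × (Index/100) = 18271 × (111.7/100)
        = 18271 × 1.117 = 20408.7070

20408.7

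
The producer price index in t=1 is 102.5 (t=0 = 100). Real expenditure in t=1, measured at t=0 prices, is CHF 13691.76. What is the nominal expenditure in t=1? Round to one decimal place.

14034.1

Nominal = Real × (Index/100) = 13691.76 × (102.5/100)
        = 13691.76 × 1.025 = 14034.0540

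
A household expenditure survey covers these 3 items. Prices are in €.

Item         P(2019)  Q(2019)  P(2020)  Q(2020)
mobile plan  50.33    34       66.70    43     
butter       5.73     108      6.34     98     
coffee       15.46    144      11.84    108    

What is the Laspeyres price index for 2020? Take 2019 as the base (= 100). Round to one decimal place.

102.2

Laspeyres price index uses base-period quantities as weights.
ΣP(2020)·Q(2019) = 66.70×34 + 6.34×108 + 11.84×144 = 2267.8 + 684.72 + 1704.96 = 4657.48
ΣP(2019)·Q(2019) = 50.33×34 + 5.73×108 + 15.46×144 = 1711.22 + 618.84 + 2226.24 = 4556.3
Index = 4657.48 / 4556.3 × 100 = 102.2207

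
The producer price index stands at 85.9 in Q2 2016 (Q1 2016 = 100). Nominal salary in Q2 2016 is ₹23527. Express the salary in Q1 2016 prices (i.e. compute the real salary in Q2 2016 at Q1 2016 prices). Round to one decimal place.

27388.8

Real = Nominal ÷ (Index/100) = 23527 ÷ (85.9/100)
     = 23527 ÷ 0.859 = 27388.8242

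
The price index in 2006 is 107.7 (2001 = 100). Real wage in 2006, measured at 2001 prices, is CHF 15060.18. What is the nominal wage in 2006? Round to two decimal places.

16219.81

Nominal = Real × (Index/100) = 15060.18 × (107.7/100)
        = 15060.18 × 1.077 = 16219.8139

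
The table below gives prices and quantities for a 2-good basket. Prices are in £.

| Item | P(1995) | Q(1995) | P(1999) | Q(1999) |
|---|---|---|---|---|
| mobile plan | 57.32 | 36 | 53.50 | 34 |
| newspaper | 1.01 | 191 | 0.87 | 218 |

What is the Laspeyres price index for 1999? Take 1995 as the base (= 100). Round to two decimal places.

Laspeyres price index uses base-period quantities as weights.
ΣP(1999)·Q(1995) = 53.50×36 + 0.87×191 = 1926 + 166.17 = 2092.17
ΣP(1995)·Q(1995) = 57.32×36 + 1.01×191 = 2063.52 + 192.91 = 2256.43
Index = 2092.17 / 2256.43 × 100 = 92.7204

92.72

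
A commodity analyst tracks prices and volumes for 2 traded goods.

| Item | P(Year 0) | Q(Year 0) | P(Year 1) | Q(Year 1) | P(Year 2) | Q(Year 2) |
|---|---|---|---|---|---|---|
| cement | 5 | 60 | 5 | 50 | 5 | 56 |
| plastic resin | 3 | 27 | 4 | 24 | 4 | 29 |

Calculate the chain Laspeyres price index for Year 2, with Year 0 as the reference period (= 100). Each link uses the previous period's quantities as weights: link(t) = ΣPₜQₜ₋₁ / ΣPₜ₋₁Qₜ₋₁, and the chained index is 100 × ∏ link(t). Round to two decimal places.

Link Year 0→Year 1:
ΣP(Year 1)Q(Year 0) = 5×60 + 4×27 = 300 + 108 = 408
ΣP(Year 0)Q(Year 0) = 5×60 + 3×27 = 300 + 81 = 381
link = 408/381 = 1.070866
Link Year 1→Year 2:
ΣP(Year 2)Q(Year 1) = 5×50 + 4×24 = 250 + 96 = 346
ΣP(Year 1)Q(Year 1) = 5×50 + 4×24 = 250 + 96 = 346
link = 346/346 = 1.000000
Chained index = 100 × 1.070866 × 1.000000 = 107.0866

107.09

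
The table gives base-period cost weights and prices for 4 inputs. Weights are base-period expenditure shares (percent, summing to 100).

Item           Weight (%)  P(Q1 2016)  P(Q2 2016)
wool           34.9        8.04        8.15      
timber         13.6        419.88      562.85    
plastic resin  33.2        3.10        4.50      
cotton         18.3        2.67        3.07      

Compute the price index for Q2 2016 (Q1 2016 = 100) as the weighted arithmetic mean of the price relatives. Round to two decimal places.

wool: 34.9 × (8.15/8.04) = 34.9 × 1.013682 = 35.3775
timber: 13.6 × (562.85/419.88) = 13.6 × 1.340502 = 18.2308
plastic resin: 33.2 × (4.50/3.10) = 33.2 × 1.451613 = 48.1935
cotton: 18.3 × (3.07/2.67) = 18.3 × 1.149813 = 21.0416
Index = Σ wᵢ·(p₁ᵢ/p₀ᵢ) = 35.3775 + 18.2308 + 48.1935 + 21.0416 = 122.8434

122.84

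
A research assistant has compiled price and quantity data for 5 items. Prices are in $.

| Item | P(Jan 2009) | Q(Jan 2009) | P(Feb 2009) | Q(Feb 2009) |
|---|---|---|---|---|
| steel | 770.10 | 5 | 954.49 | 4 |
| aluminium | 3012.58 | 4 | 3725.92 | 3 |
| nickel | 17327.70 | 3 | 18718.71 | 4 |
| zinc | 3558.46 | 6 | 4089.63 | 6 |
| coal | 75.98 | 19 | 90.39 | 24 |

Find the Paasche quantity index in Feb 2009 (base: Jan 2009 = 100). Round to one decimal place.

Paasche quantity index uses current-period prices as weights.
ΣP(Feb 2009)·Q(Feb 2009) = 954.49×4 + 3725.92×3 + 18718.71×4 + 4089.63×6 + 90.39×24 = 3817.96 + 11177.76 + 74874.84 + 24537.78 + 2169.36 = 116577.7
ΣP(Feb 2009)·Q(Jan 2009) = 954.49×5 + 3725.92×4 + 18718.71×3 + 4089.63×6 + 90.39×19 = 4772.45 + 14903.68 + 56156.13 + 24537.78 + 1717.41 = 102087.45
Index = 116577.7 / 102087.45 × 100 = 114.1940

114.2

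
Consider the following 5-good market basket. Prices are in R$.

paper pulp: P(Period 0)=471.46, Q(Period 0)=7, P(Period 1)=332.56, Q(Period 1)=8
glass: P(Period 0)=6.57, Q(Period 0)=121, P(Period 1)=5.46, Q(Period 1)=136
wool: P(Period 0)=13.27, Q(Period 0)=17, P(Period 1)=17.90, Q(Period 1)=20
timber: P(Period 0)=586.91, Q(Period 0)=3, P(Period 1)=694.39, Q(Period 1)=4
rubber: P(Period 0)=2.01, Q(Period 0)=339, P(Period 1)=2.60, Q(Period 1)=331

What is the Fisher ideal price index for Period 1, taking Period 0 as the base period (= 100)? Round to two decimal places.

92.84

Laspeyres component (base-period weights):
ΣP(Period 1)Q(Period 0) = 332.56×7 + 5.46×121 + 17.90×17 + 694.39×3 + 2.60×339 = 2327.92 + 660.66 + 304.3 + 2083.17 + 881.4 = 6257.45
ΣP(Period 0)Q(Period 0) = 471.46×7 + 6.57×121 + 13.27×17 + 586.91×3 + 2.01×339 = 3300.22 + 794.97 + 225.59 + 1760.73 + 681.39 = 6762.9
L = 6257.45 / 6762.9 × 100 = 92.5261
Paasche component (current-period weights):
ΣP(Period 1)Q(Period 1) = 332.56×8 + 5.46×136 + 17.90×20 + 694.39×4 + 2.60×331 = 2660.48 + 742.56 + 358 + 2777.56 + 860.6 = 7399.2
ΣP(Period 0)Q(Period 1) = 471.46×8 + 6.57×136 + 13.27×20 + 586.91×4 + 2.01×331 = 3771.68 + 893.52 + 265.4 + 2347.64 + 665.31 = 7943.55
P = 7399.2 / 7943.55 × 100 = 93.1473
Fisher = √(L × P) = √(92.5261 × 93.1473) = 92.8362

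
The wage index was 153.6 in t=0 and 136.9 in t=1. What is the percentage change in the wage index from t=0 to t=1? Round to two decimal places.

Change = (136.9 − 153.6) / 153.6 × 100
       = -16.7 / 153.6 × 100 = -10.8724%

-10.87%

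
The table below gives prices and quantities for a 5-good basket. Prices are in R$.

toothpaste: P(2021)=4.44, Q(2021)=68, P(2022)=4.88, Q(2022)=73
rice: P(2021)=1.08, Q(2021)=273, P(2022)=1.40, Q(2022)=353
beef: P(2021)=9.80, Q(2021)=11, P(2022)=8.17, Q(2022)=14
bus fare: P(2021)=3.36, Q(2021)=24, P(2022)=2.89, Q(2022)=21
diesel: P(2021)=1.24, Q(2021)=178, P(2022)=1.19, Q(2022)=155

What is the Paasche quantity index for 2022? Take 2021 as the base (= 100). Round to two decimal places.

111.51

Paasche quantity index uses current-period prices as weights.
ΣP(2022)·Q(2022) = 4.88×73 + 1.40×353 + 8.17×14 + 2.89×21 + 1.19×155 = 356.24 + 494.2 + 114.38 + 60.69 + 184.45 = 1209.96
ΣP(2022)·Q(2021) = 4.88×68 + 1.40×273 + 8.17×11 + 2.89×24 + 1.19×178 = 331.84 + 382.2 + 89.87 + 69.36 + 211.82 = 1085.09
Index = 1209.96 / 1085.09 × 100 = 111.5078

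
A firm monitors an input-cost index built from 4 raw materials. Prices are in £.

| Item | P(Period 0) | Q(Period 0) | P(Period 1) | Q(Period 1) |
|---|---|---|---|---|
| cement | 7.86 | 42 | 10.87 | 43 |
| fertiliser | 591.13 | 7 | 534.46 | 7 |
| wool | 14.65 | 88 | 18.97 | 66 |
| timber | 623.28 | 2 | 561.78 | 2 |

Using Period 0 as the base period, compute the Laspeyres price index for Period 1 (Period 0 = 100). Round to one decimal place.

99.8

Laspeyres price index uses base-period quantities as weights.
ΣP(Period 1)·Q(Period 0) = 10.87×42 + 534.46×7 + 18.97×88 + 561.78×2 = 456.54 + 3741.22 + 1669.36 + 1123.56 = 6990.68
ΣP(Period 0)·Q(Period 0) = 7.86×42 + 591.13×7 + 14.65×88 + 623.28×2 = 330.12 + 4137.91 + 1289.2 + 1246.56 = 7003.79
Index = 6990.68 / 7003.79 × 100 = 99.8128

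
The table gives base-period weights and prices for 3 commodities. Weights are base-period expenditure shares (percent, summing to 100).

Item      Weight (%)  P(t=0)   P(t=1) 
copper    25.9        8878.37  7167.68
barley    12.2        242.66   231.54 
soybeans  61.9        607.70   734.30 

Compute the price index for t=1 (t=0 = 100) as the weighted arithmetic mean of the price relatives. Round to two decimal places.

107.35

copper: 25.9 × (7167.68/8878.37) = 25.9 × 0.807319 = 20.9096
barley: 12.2 × (231.54/242.66) = 12.2 × 0.954175 = 11.6409
soybeans: 61.9 × (734.30/607.70) = 61.9 × 1.208326 = 74.7954
Index = Σ wᵢ·(p₁ᵢ/p₀ᵢ) = 20.9096 + 11.6409 + 74.7954 = 107.3459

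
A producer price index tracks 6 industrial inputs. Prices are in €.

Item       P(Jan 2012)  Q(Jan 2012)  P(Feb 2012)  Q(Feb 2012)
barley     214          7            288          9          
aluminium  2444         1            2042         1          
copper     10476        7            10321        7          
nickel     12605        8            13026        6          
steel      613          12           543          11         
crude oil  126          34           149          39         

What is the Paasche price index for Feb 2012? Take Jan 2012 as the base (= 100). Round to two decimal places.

101.11

Paasche price index uses current-period quantities as weights.
ΣP(Feb 2012)·Q(Feb 2012) = 288×9 + 2042×1 + 10321×7 + 13026×6 + 543×11 + 149×39 = 2592 + 2042 + 72247 + 78156 + 5973 + 5811 = 166821
ΣP(Jan 2012)·Q(Feb 2012) = 214×9 + 2444×1 + 10476×7 + 12605×6 + 613×11 + 126×39 = 1926 + 2444 + 73332 + 75630 + 6743 + 4914 = 164989
Index = 166821 / 164989 × 100 = 101.1104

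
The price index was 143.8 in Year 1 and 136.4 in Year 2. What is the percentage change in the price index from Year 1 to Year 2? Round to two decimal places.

-5.15%

Change = (136.4 − 143.8) / 143.8 × 100
       = -7.4 / 143.8 × 100 = -5.1460%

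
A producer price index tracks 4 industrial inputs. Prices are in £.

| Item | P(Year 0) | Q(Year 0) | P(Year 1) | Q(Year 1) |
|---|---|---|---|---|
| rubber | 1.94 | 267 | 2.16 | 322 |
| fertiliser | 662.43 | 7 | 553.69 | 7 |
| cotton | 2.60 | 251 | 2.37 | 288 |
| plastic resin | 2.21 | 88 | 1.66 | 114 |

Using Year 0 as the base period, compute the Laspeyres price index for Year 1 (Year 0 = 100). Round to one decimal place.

86.5

Laspeyres price index uses base-period quantities as weights.
ΣP(Year 1)·Q(Year 0) = 2.16×267 + 553.69×7 + 2.37×251 + 1.66×88 = 576.72 + 3875.83 + 594.87 + 146.08 = 5193.5
ΣP(Year 0)·Q(Year 0) = 1.94×267 + 662.43×7 + 2.60×251 + 2.21×88 = 517.98 + 4637.01 + 652.6 + 194.48 = 6002.07
Index = 5193.5 / 6002.07 × 100 = 86.5285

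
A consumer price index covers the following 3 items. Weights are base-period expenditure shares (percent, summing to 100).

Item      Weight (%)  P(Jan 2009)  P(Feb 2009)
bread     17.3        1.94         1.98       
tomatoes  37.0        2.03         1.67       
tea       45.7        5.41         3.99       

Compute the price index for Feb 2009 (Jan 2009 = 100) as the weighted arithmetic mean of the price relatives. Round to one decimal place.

81.8

bread: 17.3 × (1.98/1.94) = 17.3 × 1.020619 = 17.6567
tomatoes: 37.0 × (1.67/2.03) = 37.0 × 0.822660 = 30.4384
tea: 45.7 × (3.99/5.41) = 45.7 × 0.737523 = 33.7048
Index = Σ wᵢ·(p₁ᵢ/p₀ᵢ) = 17.6567 + 30.4384 + 33.7048 = 81.7999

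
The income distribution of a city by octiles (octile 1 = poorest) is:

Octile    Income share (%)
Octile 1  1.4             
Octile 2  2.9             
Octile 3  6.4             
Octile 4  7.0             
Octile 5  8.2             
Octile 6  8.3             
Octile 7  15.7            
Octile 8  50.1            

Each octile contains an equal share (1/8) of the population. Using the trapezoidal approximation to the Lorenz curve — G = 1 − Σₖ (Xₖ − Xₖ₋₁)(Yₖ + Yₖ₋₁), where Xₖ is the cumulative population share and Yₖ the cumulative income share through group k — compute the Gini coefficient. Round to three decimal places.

Cumulative income shares Yₖ: 0.0140, 0.0430, 0.1070, 0.1770, 0.2590, 0.3420, 0.4990, 1.0000
Σ (Xₖ−Xₖ₋₁)(Yₖ+Yₖ₋₁) = (1/8)(0.0140+0.0000) + (1/8)(0.0430+0.0140) + (1/8)(0.1070+0.0430) + (1/8)(0.1770+0.1070) + (1/8)(0.2590+0.1770) + (1/8)(0.3420+0.2590) + (1/8)(0.4990+0.3420) + (1/8)(1.0000+0.4990)
  = 0.0017 + 0.0071 + 0.0187 + 0.0355 + 0.0545 + 0.0751 + 0.1051 + 0.1874 = 0.4853
G = 1 − 0.4853 = 0.5148

0.515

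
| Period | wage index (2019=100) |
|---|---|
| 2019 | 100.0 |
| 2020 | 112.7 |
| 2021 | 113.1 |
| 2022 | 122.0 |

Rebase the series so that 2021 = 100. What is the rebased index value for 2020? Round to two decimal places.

Rebased(2020) = 112.7 / 113.1 × 100 = 99.6463

99.65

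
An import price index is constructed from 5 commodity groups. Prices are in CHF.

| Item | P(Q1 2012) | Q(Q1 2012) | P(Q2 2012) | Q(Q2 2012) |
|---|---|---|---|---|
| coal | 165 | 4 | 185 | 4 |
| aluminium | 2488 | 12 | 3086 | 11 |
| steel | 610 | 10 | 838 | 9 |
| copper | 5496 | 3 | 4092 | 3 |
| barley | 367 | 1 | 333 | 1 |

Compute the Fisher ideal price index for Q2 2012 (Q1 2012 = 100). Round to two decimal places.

109.38

Laspeyres component (base-period weights):
ΣP(Q2 2012)Q(Q1 2012) = 185×4 + 3086×12 + 838×10 + 4092×3 + 333×1 = 740 + 37032 + 8380 + 12276 + 333 = 58761
ΣP(Q1 2012)Q(Q1 2012) = 165×4 + 2488×12 + 610×10 + 5496×3 + 367×1 = 660 + 29856 + 6100 + 16488 + 367 = 53471
L = 58761 / 53471 × 100 = 109.8932
Paasche component (current-period weights):
ΣP(Q2 2012)Q(Q2 2012) = 185×4 + 3086×11 + 838×9 + 4092×3 + 333×1 = 740 + 33946 + 7542 + 12276 + 333 = 54837
ΣP(Q1 2012)Q(Q2 2012) = 165×4 + 2488×11 + 610×9 + 5496×3 + 367×1 = 660 + 27368 + 5490 + 16488 + 367 = 50373
P = 54837 / 50373 × 100 = 108.8619
Fisher = √(L × P) = √(109.8932 × 108.8619) = 109.3763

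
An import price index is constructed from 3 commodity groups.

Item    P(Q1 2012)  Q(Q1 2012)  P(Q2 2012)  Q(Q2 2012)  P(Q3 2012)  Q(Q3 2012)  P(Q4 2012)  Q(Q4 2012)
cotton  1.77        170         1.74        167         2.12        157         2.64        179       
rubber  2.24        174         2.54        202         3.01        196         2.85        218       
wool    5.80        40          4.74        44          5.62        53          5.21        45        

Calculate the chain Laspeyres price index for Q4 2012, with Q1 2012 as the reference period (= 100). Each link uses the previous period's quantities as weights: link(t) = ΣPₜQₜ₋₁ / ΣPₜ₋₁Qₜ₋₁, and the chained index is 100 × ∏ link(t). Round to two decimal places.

122.89

Link Q1 2012→Q2 2012:
ΣP(Q2 2012)Q(Q1 2012) = 1.74×170 + 2.54×174 + 4.74×40 = 295.8 + 441.96 + 189.6 = 927.36
ΣP(Q1 2012)Q(Q1 2012) = 1.77×170 + 2.24×174 + 5.80×40 = 300.9 + 389.76 + 232 = 922.66
link = 927.36/922.66 = 1.005094
Link Q2 2012→Q3 2012:
ΣP(Q3 2012)Q(Q2 2012) = 2.12×167 + 3.01×202 + 5.62×44 = 354.04 + 608.02 + 247.28 = 1209.34
ΣP(Q2 2012)Q(Q2 2012) = 1.74×167 + 2.54×202 + 4.74×44 = 290.58 + 513.08 + 208.56 = 1012.22
link = 1209.34/1012.22 = 1.194740
Link Q3 2012→Q4 2012:
ΣP(Q4 2012)Q(Q3 2012) = 2.64×157 + 2.85×196 + 5.21×53 = 414.48 + 558.6 + 276.13 = 1249.21
ΣP(Q3 2012)Q(Q3 2012) = 2.12×157 + 3.01×196 + 5.62×53 = 332.84 + 589.96 + 297.86 = 1220.66
link = 1249.21/1220.66 = 1.023389
Chained index = 100 × 1.005094 × 1.194740 × 1.023389 = 122.8912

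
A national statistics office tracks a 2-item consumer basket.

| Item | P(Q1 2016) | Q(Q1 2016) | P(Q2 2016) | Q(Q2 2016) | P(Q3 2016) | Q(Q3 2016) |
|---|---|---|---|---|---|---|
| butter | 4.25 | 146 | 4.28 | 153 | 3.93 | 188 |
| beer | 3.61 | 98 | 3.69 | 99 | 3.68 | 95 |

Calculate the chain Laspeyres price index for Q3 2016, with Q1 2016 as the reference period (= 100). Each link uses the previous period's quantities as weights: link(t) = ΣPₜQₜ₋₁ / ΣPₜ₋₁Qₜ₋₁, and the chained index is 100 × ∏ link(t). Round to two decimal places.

Link Q1 2016→Q2 2016:
ΣP(Q2 2016)Q(Q1 2016) = 4.28×146 + 3.69×98 = 624.88 + 361.62 = 986.5
ΣP(Q1 2016)Q(Q1 2016) = 4.25×146 + 3.61×98 = 620.5 + 353.78 = 974.28
link = 986.5/974.28 = 1.012543
Link Q2 2016→Q3 2016:
ΣP(Q3 2016)Q(Q2 2016) = 3.93×153 + 3.68×99 = 601.29 + 364.32 = 965.61
ΣP(Q2 2016)Q(Q2 2016) = 4.28×153 + 3.69×99 = 654.84 + 365.31 = 1020.15
link = 965.61/1020.15 = 0.946537
Chained index = 100 × 1.012543 × 0.946537 = 95.8409

95.84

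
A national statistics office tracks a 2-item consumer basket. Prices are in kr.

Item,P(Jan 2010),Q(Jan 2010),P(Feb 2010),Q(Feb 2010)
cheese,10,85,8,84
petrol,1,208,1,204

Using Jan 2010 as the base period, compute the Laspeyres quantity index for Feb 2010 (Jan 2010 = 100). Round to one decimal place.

98.7

Laspeyres quantity index uses base-period prices as weights.
ΣP(Jan 2010)·Q(Feb 2010) = 10×84 + 1×204 = 840 + 204 = 1044
ΣP(Jan 2010)·Q(Jan 2010) = 10×85 + 1×208 = 850 + 208 = 1058
Index = 1044 / 1058 × 100 = 98.6767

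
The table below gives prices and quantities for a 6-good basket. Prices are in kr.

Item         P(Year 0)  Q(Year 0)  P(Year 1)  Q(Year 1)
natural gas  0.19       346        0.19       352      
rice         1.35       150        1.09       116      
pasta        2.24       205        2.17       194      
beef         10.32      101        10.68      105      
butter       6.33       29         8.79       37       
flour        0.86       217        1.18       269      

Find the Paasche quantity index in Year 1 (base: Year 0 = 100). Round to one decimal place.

105.1

Paasche quantity index uses current-period prices as weights.
ΣP(Year 1)·Q(Year 1) = 0.19×352 + 1.09×116 + 2.17×194 + 10.68×105 + 8.79×37 + 1.18×269 = 66.88 + 126.44 + 420.98 + 1121.4 + 325.23 + 317.42 = 2378.35
ΣP(Year 1)·Q(Year 0) = 0.19×346 + 1.09×150 + 2.17×205 + 10.68×101 + 8.79×29 + 1.18×217 = 65.74 + 163.5 + 444.85 + 1078.68 + 254.91 + 256.06 = 2263.74
Index = 2378.35 / 2263.74 × 100 = 105.0629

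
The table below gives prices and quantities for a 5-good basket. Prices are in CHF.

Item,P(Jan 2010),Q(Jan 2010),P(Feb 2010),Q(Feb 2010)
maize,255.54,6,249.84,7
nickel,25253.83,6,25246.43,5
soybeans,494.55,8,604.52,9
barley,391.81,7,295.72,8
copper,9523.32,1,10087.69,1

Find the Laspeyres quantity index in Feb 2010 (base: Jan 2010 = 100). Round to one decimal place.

Laspeyres quantity index uses base-period prices as weights.
ΣP(Jan 2010)·Q(Feb 2010) = 255.54×7 + 25253.83×5 + 494.55×9 + 391.81×8 + 9523.32×1 = 1788.78 + 126269.15 + 4450.95 + 3134.48 + 9523.32 = 145166.68
ΣP(Jan 2010)·Q(Jan 2010) = 255.54×6 + 25253.83×6 + 494.55×8 + 391.81×7 + 9523.32×1 = 1533.24 + 151522.98 + 3956.4 + 2742.67 + 9523.32 = 169278.61
Index = 145166.68 / 169278.61 × 100 = 85.7561

85.8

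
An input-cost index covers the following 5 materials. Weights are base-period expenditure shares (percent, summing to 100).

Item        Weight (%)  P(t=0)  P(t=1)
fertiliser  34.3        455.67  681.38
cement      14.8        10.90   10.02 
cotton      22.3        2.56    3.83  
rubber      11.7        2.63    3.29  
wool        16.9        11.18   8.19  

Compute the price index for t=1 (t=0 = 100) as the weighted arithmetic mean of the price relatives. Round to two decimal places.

125.27

fertiliser: 34.3 × (681.38/455.67) = 34.3 × 1.495337 = 51.2900
cement: 14.8 × (10.02/10.90) = 14.8 × 0.919266 = 13.6051
cotton: 22.3 × (3.83/2.56) = 22.3 × 1.496094 = 33.3629
rubber: 11.7 × (3.29/2.63) = 11.7 × 1.250951 = 14.6361
wool: 16.9 × (8.19/11.18) = 16.9 × 0.732558 = 12.3802
Index = Σ wᵢ·(p₁ᵢ/p₀ᵢ) = 51.2900 + 13.6051 + 33.3629 + 14.6361 + 12.3802 = 125.2744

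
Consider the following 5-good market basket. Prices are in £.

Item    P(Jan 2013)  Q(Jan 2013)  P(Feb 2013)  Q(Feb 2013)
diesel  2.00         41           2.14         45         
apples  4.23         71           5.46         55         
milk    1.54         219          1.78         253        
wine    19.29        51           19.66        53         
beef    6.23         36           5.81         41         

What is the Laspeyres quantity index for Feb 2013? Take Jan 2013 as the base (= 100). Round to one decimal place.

Laspeyres quantity index uses base-period prices as weights.
ΣP(Jan 2013)·Q(Feb 2013) = 2.00×45 + 4.23×55 + 1.54×253 + 19.29×53 + 6.23×41 = 90 + 232.65 + 389.62 + 1022.37 + 255.43 = 1990.07
ΣP(Jan 2013)·Q(Jan 2013) = 2.00×41 + 4.23×71 + 1.54×219 + 19.29×51 + 6.23×36 = 82 + 300.33 + 337.26 + 983.79 + 224.28 = 1927.66
Index = 1990.07 / 1927.66 × 100 = 103.2376

103.2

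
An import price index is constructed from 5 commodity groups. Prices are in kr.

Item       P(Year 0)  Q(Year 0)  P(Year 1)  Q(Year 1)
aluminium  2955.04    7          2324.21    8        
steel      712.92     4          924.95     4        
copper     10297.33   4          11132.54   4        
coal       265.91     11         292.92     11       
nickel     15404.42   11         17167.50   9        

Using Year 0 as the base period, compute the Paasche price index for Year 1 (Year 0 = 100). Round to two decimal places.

107.32

Paasche price index uses current-period quantities as weights.
ΣP(Year 1)·Q(Year 1) = 2324.21×8 + 924.95×4 + 11132.54×4 + 292.92×11 + 17167.50×9 = 18593.68 + 3699.8 + 44530.16 + 3222.12 + 154507.5 = 224553.26
ΣP(Year 0)·Q(Year 1) = 2955.04×8 + 712.92×4 + 10297.33×4 + 265.91×11 + 15404.42×9 = 23640.32 + 2851.68 + 41189.32 + 2925.01 + 138639.78 = 209246.11
Index = 224553.26 / 209246.11 × 100 = 107.3154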